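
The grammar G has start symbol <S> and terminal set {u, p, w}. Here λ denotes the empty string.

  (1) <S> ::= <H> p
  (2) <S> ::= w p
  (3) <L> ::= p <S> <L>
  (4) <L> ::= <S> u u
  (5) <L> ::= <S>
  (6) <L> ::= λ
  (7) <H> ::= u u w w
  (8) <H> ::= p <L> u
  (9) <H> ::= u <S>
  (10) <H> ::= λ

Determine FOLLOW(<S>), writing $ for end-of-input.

{$, p, u, w}

FIRST(<H>) = {λ, p, u}
FIRST(<S>) = {p, u, w}  (via <H> p)
FIRST(<L>) = {λ, p, u, w}  (via <S> u u, <S>)
FOLLOW(<S>) includes $ since <S> is the start symbol.
FOLLOW(<L>): in <L>::=p <S> <L>, the suffix after <L> is empty (adds nothing new); in <H>::=p <L> u, <L> is followed by u with FIRST {u}. Thus FOLLOW(<L>) = {u}.
FOLLOW(<H>): in <S>::=<H> p, <H> is followed by p with FIRST {p}. Thus FOLLOW(<H>) = {p}.
FOLLOW(<S>): in <L>::=p <S> <L>, <S> is followed by <L> with FIRST {λ, p, u, w}; in <L>::=p <S> <L>, the suffix after <S> is nullable, so FOLLOW(<S>) ⊇ FOLLOW(<L>) = {u}; in <L>::=<S> u u, <S> is followed by u u with FIRST {u}; in <L>::=<S>, the suffix after <S> is empty, so FOLLOW(<S>) ⊇ FOLLOW(<L>) = {u}; in <H>::=u <S>, the suffix after <S> is empty, so FOLLOW(<S>) ⊇ FOLLOW(<H>) = {p}. Thus FOLLOW(<S>) = {$, p, u, w}.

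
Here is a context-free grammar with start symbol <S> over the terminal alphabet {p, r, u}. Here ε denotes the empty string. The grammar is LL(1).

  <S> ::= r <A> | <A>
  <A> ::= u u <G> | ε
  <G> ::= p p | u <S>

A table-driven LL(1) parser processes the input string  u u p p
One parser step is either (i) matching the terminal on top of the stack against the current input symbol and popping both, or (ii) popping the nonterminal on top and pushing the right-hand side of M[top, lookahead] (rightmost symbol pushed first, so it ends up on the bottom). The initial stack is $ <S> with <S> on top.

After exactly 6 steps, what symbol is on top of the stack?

step 1: stack=$ <S>  input=u u p p $  — expand <S> ::= <A>
step 2: stack=$ <A>  input=u u p p $  — expand <A> ::= u u <G>
step 3: stack=$ <G> u u  input=u u p p $  — match u
step 4: stack=$ <G> u  input=u p p $  — match u
step 5: stack=$ <G>  input=p p $  — expand <G> ::= p p
step 6: stack=$ p p  input=p p $  — match p
Stack after step 6: $ p (top = p).

p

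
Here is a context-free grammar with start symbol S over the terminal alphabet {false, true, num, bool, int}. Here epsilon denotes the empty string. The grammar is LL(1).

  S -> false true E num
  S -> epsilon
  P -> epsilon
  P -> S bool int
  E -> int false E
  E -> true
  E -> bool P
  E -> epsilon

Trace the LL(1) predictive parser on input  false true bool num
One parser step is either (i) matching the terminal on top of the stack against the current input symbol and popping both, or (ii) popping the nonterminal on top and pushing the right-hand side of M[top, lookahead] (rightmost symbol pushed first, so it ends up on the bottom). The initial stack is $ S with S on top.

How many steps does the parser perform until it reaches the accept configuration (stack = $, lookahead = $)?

     Stack               Input                  Action
  1  $ S                 false true bool num $  expand S -> false true E num
  2  $ num E true false  false true bool num $  match false
  3  $ num E true        true bool num $        match true
  4  $ num E             bool num $             expand E -> bool P
  5  $ num P bool        bool num $             match bool
  6  $ num P             num $                  expand P -> epsilon
  7  $ num               num $                  match num
Accept reached after 7 steps.

7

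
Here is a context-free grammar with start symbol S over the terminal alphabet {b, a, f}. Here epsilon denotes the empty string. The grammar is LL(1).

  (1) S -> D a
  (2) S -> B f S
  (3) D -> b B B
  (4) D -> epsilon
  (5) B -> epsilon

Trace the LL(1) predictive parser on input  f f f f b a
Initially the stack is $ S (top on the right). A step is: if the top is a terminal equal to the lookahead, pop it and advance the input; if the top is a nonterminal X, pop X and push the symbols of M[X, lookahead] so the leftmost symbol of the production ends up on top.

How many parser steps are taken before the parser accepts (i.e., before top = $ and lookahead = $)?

step 1: stack=$ S  input=f f f f b a $  — expand S -> B f S
step 2: stack=$ S f B  input=f f f f b a $  — expand B -> epsilon
step 3: stack=$ S f  input=f f f f b a $  — match f
step 4: stack=$ S  input=f f f b a $  — expand S -> B f S
step 5: stack=$ S f B  input=f f f b a $  — expand B -> epsilon
step 6: stack=$ S f  input=f f f b a $  — match f
step 7: stack=$ S  input=f f b a $  — expand S -> B f S
step 8: stack=$ S f B  input=f f b a $  — expand B -> epsilon
step 9: stack=$ S f  input=f f b a $  — match f
step 10: stack=$ S  input=f b a $  — expand S -> B f S
step 11: stack=$ S f B  input=f b a $  — expand B -> epsilon
step 12: stack=$ S f  input=f b a $  — match f
step 13: stack=$ S  input=b a $  — expand S -> D a
step 14: stack=$ a D  input=b a $  — expand D -> b B B
step 15: stack=$ a B B b  input=b a $  — match b
step 16: stack=$ a B B  input=a $  — expand B -> epsilon
step 17: stack=$ a B  input=a $  — expand B -> epsilon
step 18: stack=$ a  input=a $  — match a
Accept reached after 18 steps.

18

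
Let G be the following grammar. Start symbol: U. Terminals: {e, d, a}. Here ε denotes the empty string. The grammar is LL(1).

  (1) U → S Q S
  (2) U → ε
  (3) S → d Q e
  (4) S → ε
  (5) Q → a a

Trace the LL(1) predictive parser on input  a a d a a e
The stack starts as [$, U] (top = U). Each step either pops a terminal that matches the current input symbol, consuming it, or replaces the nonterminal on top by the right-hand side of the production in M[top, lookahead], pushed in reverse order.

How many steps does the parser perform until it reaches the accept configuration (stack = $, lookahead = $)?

      Stack    Input          Action
   1  $ U      a a d a a e $  expand U → S Q S
   2  $ S Q S  a a d a a e $  expand S → ε
   3  $ S Q    a a d a a e $  expand Q → a a
   4  $ S a a  a a d a a e $  match a
   5  $ S a    a d a a e $    match a
   6  $ S      d a a e $      expand S → d Q e
   7  $ e Q d  d a a e $      match d
   8  $ e Q    a a e $        expand Q → a a
   9  $ e a a  a a e $        match a
  10  $ e a    a e $          match a
  11  $ e      e $            match e
Accept reached after 11 steps.

11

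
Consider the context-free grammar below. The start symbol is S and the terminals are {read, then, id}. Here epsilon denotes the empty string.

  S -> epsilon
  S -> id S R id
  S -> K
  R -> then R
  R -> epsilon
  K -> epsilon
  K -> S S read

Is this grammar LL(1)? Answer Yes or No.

No

FIRST(S) = {epsilon, id, read}
FIRST(R) = {epsilon, then}
FIRST(K) = {epsilon, id, read}
FOLLOW(S) = {$, id, read, then}
FOLLOW(R) = {id}
FOLLOW(K) = {$, id, read, then}
Cell M[K, id] receives both K -> epsilon and K -> S S read — the grammar is not LL(1).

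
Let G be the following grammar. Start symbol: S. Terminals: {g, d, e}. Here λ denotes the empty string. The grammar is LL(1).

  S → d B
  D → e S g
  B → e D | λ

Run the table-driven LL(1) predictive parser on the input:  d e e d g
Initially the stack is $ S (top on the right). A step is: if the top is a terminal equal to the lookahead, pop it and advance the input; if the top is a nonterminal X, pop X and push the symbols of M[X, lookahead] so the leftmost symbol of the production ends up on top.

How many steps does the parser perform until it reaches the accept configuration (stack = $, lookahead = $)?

step 1: stack=$ S  input=d e e d g $  — expand S → d B
step 2: stack=$ B d  input=d e e d g $  — match d
step 3: stack=$ B  input=e e d g $  — expand B → e D
step 4: stack=$ D e  input=e e d g $  — match e
step 5: stack=$ D  input=e d g $  — expand D → e S g
step 6: stack=$ g S e  input=e d g $  — match e
step 7: stack=$ g S  input=d g $  — expand S → d B
step 8: stack=$ g B d  input=d g $  — match d
step 9: stack=$ g B  input=g $  — expand B → λ
step 10: stack=$ g  input=g $  — match g
Accept reached after 10 steps.

10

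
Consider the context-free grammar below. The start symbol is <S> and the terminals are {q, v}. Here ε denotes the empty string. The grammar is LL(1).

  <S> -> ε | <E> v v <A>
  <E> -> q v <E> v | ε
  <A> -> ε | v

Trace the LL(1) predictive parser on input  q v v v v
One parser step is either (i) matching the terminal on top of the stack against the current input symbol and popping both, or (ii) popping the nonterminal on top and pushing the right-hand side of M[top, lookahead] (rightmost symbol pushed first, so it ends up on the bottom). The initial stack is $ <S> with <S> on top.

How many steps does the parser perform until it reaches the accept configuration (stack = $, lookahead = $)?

     Stack                Input        Action
  1  $ <S>                q v v v v $  expand <S> -> <E> v v <A>
  2  $ <A> v v <E>        q v v v v $  expand <E> -> q v <E> v
  3  $ <A> v v v <E> v q  q v v v v $  match q
  4  $ <A> v v v <E> v    v v v v $    match v
  5  $ <A> v v v <E>      v v v $      expand <E> -> ε
  6  $ <A> v v v          v v v $      match v
  7  $ <A> v v            v v $        match v
  8  $ <A> v              v $          match v
  9  $ <A>                $            expand <A> -> ε
Accept reached after 9 steps.

9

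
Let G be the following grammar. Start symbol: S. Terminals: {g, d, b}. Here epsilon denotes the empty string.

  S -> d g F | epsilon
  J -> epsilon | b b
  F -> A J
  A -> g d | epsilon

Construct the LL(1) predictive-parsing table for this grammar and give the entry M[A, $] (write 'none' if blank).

FIRST(S): from S->d g F we get {d}; from S->epsilon we get {epsilon}. So FIRST(S) = {epsilon, d}.
FIRST(J): from J->epsilon we get {epsilon}; from J->b b we get {b}. So FIRST(J) = {epsilon, b}.
FIRST(A): from A->g d we get {g}; from A->epsilon we get {epsilon}. So FIRST(A) = {epsilon, g}.
FIRST(F): from F->A J we get {epsilon, b, g}. So FIRST(F) = {epsilon, b, g}.
FOLLOW(S) includes $ since S is the start symbol.
FOLLOW(F): in S->d g F, the suffix after F is empty, so FOLLOW(F) ⊇ FOLLOW(S) = {$}. Thus FOLLOW(F) = {$}.
FOLLOW(A): in F->A J, A is followed by J with FIRST {epsilon, b}; in F->A J, the suffix after A is nullable, so FOLLOW(A) ⊇ FOLLOW(F) = {$}. Thus FOLLOW(A) = {$, b}.
For A -> g d: FIRST(g d) = {g}, so it goes in M[A, t] for t ∈ {g}.
For A -> epsilon: FIRST(epsilon) = {epsilon}, so it goes in M[A, t] for t ∈ {}; since epsilon ∈ FIRST, also for every t ∈ FOLLOW(A) = {$, b}.

A -> epsilon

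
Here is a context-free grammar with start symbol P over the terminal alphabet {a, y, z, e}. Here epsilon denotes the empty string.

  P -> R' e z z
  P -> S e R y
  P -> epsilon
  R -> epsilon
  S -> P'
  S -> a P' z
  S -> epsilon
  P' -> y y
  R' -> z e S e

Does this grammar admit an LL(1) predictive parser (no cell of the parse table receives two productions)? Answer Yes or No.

FIRST(P) = {epsilon, a, e, y, z}
FIRST(R) = {epsilon}
FIRST(S) = {epsilon, a, y}
FIRST(P') = {y}
FIRST(R') = {z}
FOLLOW(P) = {$}
FOLLOW(R) = {y}
FOLLOW(S) = {e}
FOLLOW(P') = {e, z}
FOLLOW(R') = {e}
Each cell of M receives at most one production.

Yes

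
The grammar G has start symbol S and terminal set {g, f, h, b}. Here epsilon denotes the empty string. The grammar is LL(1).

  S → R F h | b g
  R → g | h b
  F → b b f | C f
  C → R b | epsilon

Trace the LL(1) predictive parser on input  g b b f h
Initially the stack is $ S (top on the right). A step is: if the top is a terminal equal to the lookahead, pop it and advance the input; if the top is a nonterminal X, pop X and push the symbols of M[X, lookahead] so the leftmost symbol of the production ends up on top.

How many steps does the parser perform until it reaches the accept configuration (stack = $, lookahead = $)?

8

step 1: stack=$ S  input=g b b f h $  — expand S → R F h
step 2: stack=$ h F R  input=g b b f h $  — expand R → g
step 3: stack=$ h F g  input=g b b f h $  — match g
step 4: stack=$ h F  input=b b f h $  — expand F → b b f
step 5: stack=$ h f b b  input=b b f h $  — match b
step 6: stack=$ h f b  input=b f h $  — match b
step 7: stack=$ h f  input=f h $  — match f
step 8: stack=$ h  input=h $  — match h
Accept reached after 8 steps.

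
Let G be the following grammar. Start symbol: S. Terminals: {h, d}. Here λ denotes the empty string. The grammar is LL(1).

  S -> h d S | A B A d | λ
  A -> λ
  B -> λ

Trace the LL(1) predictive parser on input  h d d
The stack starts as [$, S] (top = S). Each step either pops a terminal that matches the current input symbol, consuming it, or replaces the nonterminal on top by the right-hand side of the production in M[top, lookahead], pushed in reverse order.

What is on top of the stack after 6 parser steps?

     Stack      Input    Action
  1  $ S        h d d $  expand S -> h d S
  2  $ S d h    h d d $  match h
  3  $ S d      d d $    match d
  4  $ S        d $      expand S -> A B A d
  5  $ d A B A  d $      expand A -> λ
  6  $ d A B    d $      expand B -> λ
Stack after step 6: $ d A (top = A).

A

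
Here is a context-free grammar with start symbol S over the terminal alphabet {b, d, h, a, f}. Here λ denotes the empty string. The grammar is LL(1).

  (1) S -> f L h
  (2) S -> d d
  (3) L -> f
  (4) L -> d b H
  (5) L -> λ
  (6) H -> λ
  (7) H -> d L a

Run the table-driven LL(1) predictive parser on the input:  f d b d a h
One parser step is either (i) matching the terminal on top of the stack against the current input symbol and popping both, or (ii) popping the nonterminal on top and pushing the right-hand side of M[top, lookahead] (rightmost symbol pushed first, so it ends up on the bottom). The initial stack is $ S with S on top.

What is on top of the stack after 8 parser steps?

a

step 1: stack=$ S  input=f d b d a h $  — expand S -> f L h
step 2: stack=$ h L f  input=f d b d a h $  — match f
step 3: stack=$ h L  input=d b d a h $  — expand L -> d b H
step 4: stack=$ h H b d  input=d b d a h $  — match d
step 5: stack=$ h H b  input=b d a h $  — match b
step 6: stack=$ h H  input=d a h $  — expand H -> d L a
step 7: stack=$ h a L d  input=d a h $  — match d
step 8: stack=$ h a L  input=a h $  — expand L -> λ
Stack after step 8: $ h a (top = a).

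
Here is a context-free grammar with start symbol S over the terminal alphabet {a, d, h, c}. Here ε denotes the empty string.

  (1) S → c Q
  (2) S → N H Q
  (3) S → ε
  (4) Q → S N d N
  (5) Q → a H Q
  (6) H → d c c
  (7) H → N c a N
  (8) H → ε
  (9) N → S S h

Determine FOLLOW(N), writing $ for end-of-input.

FIRST(S): from S→c Q we get {c}; from S→N H Q we get {c, h}; from S→ε we get {ε}. So FIRST(S) = {ε, c, h}.
FIRST(N): from N→S S h we get {c, h}. So FIRST(N) = {c, h}.
FIRST(Q): from Q→S N d N we get {c, h}; from Q→a H Q we get {a}. So FIRST(Q) = {a, c, h}.
FIRST(H): from H→d c c we get {d}; from H→N c a N we get {c, h}; from H→ε we get {ε}. So FIRST(H) = {ε, c, d, h}.
FOLLOW(S) includes $ since S is the start symbol.
FOLLOW(S): in Q→S N d N, S is followed by N d N with FIRST {c, h}; in N→S S h (occurrence 1), S is followed by S h with FIRST {c, h}; in N→S S h (occurrence 2), S is followed by h with FIRST {h}. Thus FOLLOW(S) = {$, c, h}.
FOLLOW(Q): in S→c Q, the suffix after Q is empty, so FOLLOW(Q) ⊇ FOLLOW(S) = {$, c, h}; in S→N H Q, the suffix after Q is empty, so FOLLOW(Q) ⊇ FOLLOW(S) = {$, c, h}; in Q→a H Q, the suffix after Q is empty (adds nothing new). Thus FOLLOW(Q) = {$, c, h}.
FOLLOW(H): in S→N H Q, H is followed by Q with FIRST {a, c, h}; in Q→a H Q, H is followed by Q with FIRST {a, c, h}. Thus FOLLOW(H) = {a, c, h}.
FOLLOW(N): in S→N H Q, N is followed by H Q with FIRST {a, c, d, h}; in Q→S N d N (occurrence 1), N is followed by d N with FIRST {d}; in Q→S N d N (occurrence 2), the suffix after N is empty, so FOLLOW(N) ⊇ FOLLOW(Q) = {$, c, h}; in H→N c a N (occurrence 1), N is followed by c a N with FIRST {c}; in H→N c a N (occurrence 2), the suffix after N is empty, so FOLLOW(N) ⊇ FOLLOW(H) = {a, c, h}. Thus FOLLOW(N) = {$, a, c, d, h}.

{$, a, c, d, h}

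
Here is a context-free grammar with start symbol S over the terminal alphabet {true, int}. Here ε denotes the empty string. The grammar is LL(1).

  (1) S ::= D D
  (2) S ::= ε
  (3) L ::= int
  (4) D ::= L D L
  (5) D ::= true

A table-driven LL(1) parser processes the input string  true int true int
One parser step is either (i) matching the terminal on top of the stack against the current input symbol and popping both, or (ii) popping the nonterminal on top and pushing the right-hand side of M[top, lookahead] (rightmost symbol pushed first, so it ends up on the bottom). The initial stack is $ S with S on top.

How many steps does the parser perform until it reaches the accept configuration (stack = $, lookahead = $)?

10

      Stack      Input                Action
   1  $ S        true int true int $  expand S ::= D D
   2  $ D D      true int true int $  expand D ::= true
   3  $ D true   true int true int $  match true
   4  $ D        int true int $       expand D ::= L D L
   5  $ L D L    int true int $       expand L ::= int
   6  $ L D int  int true int $       match int
   7  $ L D      true int $           expand D ::= true
   8  $ L true   true int $           match true
   9  $ L        int $                expand L ::= int
  10  $ int      int $                match int
Accept reached after 10 steps.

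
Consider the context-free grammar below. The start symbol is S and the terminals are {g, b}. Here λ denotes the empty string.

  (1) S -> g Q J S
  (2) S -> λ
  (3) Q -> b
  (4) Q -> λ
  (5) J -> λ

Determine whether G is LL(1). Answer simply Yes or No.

Yes

FIRST(S) = {λ, g}
FIRST(Q) = {λ, b}
FIRST(J) = {λ}
FOLLOW(S) = {$}
FOLLOW(Q) = {$, g}
FOLLOW(J) = {$, g}
Each cell of M receives at most one production.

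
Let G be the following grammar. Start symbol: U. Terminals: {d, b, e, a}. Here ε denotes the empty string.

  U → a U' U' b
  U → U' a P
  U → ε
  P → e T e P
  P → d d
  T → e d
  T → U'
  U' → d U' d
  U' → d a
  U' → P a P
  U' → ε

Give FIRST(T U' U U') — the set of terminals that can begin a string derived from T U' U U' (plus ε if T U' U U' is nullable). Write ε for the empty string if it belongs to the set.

FIRST(P) = {d, e}
FIRST(U') = {ε, d, e}  (via P a P)
FIRST(U) = {ε, a, d, e}  (via U' a P)
FIRST(T) = {ε, d, e}  (via U')
FIRST(T U' U U'): take FIRST of each symbol in turn, carrying on past any symbol whose FIRST contains ε; result {ε, a, d, e}.

{ε, a, d, e}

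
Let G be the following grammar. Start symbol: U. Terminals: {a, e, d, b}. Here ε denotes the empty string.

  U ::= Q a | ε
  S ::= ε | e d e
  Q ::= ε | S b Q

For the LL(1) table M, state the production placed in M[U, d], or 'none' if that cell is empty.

FIRST(S): from S::=ε we get {ε}; from S::=e d e we get {e}. So FIRST(S) = {ε, e}.
FIRST(Q): from Q::=ε we get {ε}; from Q::=S b Q we get {b, e}. So FIRST(Q) = {ε, b, e}.
FIRST(U): from U::=Q a we get {a, b, e}; from U::=ε we get {ε}. So FIRST(U) = {ε, a, b, e}.
FOLLOW(U) includes $ since U is the start symbol.
FOLLOW(U): U appears on no right-hand side. Thus FOLLOW(U) = {$}.
For U ::= Q a: FIRST(Q a) = {a, b, e}, so it goes in M[U, t] for t ∈ {a, b, e}.
For U ::= ε: FIRST(ε) = {ε}, so it goes in M[U, t] for t ∈ {}; since ε ∈ FIRST, also for every t ∈ FOLLOW(U) = {$}.
None of these place a production in M[U, d].

none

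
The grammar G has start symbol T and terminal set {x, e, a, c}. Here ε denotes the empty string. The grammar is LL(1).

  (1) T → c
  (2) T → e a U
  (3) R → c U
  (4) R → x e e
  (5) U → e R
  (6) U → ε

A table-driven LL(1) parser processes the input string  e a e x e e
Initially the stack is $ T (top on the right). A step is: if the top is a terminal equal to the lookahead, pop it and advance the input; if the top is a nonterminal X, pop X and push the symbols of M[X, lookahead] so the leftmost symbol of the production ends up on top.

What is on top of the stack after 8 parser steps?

e

     Stack    Input          Action
  1  $ T      e a e x e e $  expand T → e a U
  2  $ U a e  e a e x e e $  match e
  3  $ U a    a e x e e $    match a
  4  $ U      e x e e $      expand U → e R
  5  $ R e    e x e e $      match e
  6  $ R      x e e $        expand R → x e e
  7  $ e e x  x e e $        match x
  8  $ e e    e e $          match e
Stack after step 8: $ e (top = e).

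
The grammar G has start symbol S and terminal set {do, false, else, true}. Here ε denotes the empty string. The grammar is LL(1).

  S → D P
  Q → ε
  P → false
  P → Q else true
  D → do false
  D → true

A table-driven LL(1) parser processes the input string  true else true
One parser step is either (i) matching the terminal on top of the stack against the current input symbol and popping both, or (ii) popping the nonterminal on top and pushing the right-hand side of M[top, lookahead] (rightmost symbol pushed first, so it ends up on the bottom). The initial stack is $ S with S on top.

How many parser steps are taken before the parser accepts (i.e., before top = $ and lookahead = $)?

     Stack          Input             Action
  1  $ S            true else true $  expand S → D P
  2  $ P D          true else true $  expand D → true
  3  $ P true       true else true $  match true
  4  $ P            else true $       expand P → Q else true
  5  $ true else Q  else true $       expand Q → ε
  6  $ true else    else true $       match else
  7  $ true         true $            match true
Accept reached after 7 steps.

7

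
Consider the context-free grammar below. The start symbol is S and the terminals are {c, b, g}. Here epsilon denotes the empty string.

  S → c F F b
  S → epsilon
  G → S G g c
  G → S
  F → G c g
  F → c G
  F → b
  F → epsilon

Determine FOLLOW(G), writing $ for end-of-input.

FIRST(S): from S→c F F b we get {c}; from S→epsilon we get {epsilon}. So FIRST(S) = {epsilon, c}.
FIRST(G): from G→S G g c we get {c, g}; from G→S we get {epsilon, c}. So FIRST(G) = {epsilon, c, g}.
FIRST(F): from F→G c g we get {c, g}; from F→c G we get {c}; from F→b we get {b}; from F→epsilon we get {epsilon}. So FIRST(F) = {epsilon, b, c, g}.
FOLLOW(S) includes $ since S is the start symbol.
FOLLOW(F): in S→c F F b (occurrence 1), F is followed by F b with FIRST {b, c, g}; in S→c F F b (occurrence 2), F is followed by b with FIRST {b}. Thus FOLLOW(F) = {b, c, g}.
FOLLOW(G): in G→S G g c, G is followed by g c with FIRST {g}; in F→G c g, G is followed by c g with FIRST {c}; in F→c G, the suffix after G is empty, so FOLLOW(G) ⊇ FOLLOW(F) = {b, c, g}. Thus FOLLOW(G) = {b, c, g}.
FOLLOW(S): in G→S G g c, S is followed by G g c with FIRST {c, g}; in G→S, the suffix after S is empty, so FOLLOW(S) ⊇ FOLLOW(G) = {b, c, g}. Thus FOLLOW(S) = {$, b, c, g}.

{b, c, g}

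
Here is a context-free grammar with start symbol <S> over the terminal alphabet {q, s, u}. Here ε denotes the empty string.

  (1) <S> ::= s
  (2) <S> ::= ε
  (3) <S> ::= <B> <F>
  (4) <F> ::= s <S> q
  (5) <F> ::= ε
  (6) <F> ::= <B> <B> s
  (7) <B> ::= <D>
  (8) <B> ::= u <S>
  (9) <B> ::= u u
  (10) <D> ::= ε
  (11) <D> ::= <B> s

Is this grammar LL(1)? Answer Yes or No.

FIRST(<S>) = {ε, s, u}
FIRST(<F>) = {ε, s, u}
FIRST(<B>) = {ε, s, u}
FIRST(<D>) = {ε, s, u}
FOLLOW(<S>) = {$, q, s, u}
FOLLOW(<F>) = {$, q, s, u}
FOLLOW(<B>) = {$, q, s, u}
FOLLOW(<D>) = {$, q, s, u}
Cell M[<B>, u] receives both <B> ::= <D> and <B> ::= u <S> and <B> ::= u u — the grammar is not LL(1).

No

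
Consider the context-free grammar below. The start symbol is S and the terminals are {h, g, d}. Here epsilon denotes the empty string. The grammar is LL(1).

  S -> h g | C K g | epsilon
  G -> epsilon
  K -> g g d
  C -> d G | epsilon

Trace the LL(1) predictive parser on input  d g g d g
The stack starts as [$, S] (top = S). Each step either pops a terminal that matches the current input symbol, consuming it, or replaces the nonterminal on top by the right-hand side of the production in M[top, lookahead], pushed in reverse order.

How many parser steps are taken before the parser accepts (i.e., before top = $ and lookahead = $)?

9

step 1: stack=$ S  input=d g g d g $  — expand S -> C K g
step 2: stack=$ g K C  input=d g g d g $  — expand C -> d G
step 3: stack=$ g K G d  input=d g g d g $  — match d
step 4: stack=$ g K G  input=g g d g $  — expand G -> epsilon
step 5: stack=$ g K  input=g g d g $  — expand K -> g g d
step 6: stack=$ g d g g  input=g g d g $  — match g
step 7: stack=$ g d g  input=g d g $  — match g
step 8: stack=$ g d  input=d g $  — match d
step 9: stack=$ g  input=g $  — match g
Accept reached after 9 steps.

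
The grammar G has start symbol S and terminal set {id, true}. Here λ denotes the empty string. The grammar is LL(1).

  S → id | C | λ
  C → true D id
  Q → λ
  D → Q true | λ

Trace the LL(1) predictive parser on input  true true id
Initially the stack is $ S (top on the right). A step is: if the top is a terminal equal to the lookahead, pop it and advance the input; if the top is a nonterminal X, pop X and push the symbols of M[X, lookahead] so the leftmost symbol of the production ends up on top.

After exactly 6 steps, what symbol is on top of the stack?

id

     Stack        Input           Action
  1  $ S          true true id $  expand S → C
  2  $ C          true true id $  expand C → true D id
  3  $ id D true  true true id $  match true
  4  $ id D       true id $       expand D → Q true
  5  $ id true Q  true id $       expand Q → λ
  6  $ id true    true id $       match true
Stack after step 6: $ id (top = id).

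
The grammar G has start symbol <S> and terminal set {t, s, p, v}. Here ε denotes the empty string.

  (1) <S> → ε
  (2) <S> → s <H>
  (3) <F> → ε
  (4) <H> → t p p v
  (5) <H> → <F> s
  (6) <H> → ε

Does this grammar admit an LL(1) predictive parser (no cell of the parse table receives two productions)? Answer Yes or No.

Yes

FIRST(<S>) = {ε, s}
FIRST(<F>) = {ε}
FIRST(<H>) = {ε, s, t}
FOLLOW(<S>) = {$}
FOLLOW(<F>) = {s}
FOLLOW(<H>) = {$}
Each cell of M receives at most one production.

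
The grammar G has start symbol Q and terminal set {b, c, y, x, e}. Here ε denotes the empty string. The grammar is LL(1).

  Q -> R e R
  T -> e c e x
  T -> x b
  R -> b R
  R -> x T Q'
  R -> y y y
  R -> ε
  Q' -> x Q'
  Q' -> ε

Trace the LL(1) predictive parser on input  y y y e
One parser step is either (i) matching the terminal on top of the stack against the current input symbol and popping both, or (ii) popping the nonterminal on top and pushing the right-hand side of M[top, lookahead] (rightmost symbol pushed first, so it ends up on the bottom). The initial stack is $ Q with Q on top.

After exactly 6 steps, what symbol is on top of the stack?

R

     Stack        Input      Action
  1  $ Q          y y y e $  expand Q -> R e R
  2  $ R e R      y y y e $  expand R -> y y y
  3  $ R e y y y  y y y e $  match y
  4  $ R e y y    y y e $    match y
  5  $ R e y      y e $      match y
  6  $ R e        e $        match e
Stack after step 6: $ R (top = R).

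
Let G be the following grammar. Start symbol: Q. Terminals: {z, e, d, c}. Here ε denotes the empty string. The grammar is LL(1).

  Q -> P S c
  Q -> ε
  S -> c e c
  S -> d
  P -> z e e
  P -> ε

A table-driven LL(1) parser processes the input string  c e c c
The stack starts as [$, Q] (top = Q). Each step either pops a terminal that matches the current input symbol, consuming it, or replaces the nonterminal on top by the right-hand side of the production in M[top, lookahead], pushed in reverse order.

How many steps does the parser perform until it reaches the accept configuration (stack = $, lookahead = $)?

7

     Stack      Input      Action
  1  $ Q        c e c c $  expand Q -> P S c
  2  $ c S P    c e c c $  expand P -> ε
  3  $ c S      c e c c $  expand S -> c e c
  4  $ c c e c  c e c c $  match c
  5  $ c c e    e c c $    match e
  6  $ c c      c c $      match c
  7  $ c        c $        match c
Accept reached after 7 steps.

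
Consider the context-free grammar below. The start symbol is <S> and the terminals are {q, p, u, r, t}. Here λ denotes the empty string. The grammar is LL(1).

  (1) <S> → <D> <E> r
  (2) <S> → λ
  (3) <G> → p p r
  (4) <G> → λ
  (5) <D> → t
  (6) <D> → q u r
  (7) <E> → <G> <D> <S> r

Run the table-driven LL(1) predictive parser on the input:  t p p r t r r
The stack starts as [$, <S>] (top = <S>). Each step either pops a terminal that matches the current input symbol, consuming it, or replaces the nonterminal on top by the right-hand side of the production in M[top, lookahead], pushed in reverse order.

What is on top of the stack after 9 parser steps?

t

step 1: stack=$ <S>  input=t p p r t r r $  — expand <S> → <D> <E> r
step 2: stack=$ r <E> <D>  input=t p p r t r r $  — expand <D> → t
step 3: stack=$ r <E> t  input=t p p r t r r $  — match t
step 4: stack=$ r <E>  input=p p r t r r $  — expand <E> → <G> <D> <S> r
step 5: stack=$ r r <S> <D> <G>  input=p p r t r r $  — expand <G> → p p r
step 6: stack=$ r r <S> <D> r p p  input=p p r t r r $  — match p
step 7: stack=$ r r <S> <D> r p  input=p r t r r $  — match p
step 8: stack=$ r r <S> <D> r  input=r t r r $  — match r
step 9: stack=$ r r <S> <D>  input=t r r $  — expand <D> → t
Stack after step 9: $ r r <S> t (top = t).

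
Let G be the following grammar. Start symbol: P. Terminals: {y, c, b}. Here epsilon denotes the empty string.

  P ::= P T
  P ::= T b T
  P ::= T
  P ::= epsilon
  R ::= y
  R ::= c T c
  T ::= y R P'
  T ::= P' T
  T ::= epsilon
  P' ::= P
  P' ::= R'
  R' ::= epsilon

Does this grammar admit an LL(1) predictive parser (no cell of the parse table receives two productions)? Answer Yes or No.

No

FIRST(P) = {epsilon, b, y}
FIRST(R) = {c, y}
FIRST(T) = {epsilon, b, y}
FIRST(P') = {epsilon, b, y}
FIRST(R') = {epsilon}
FOLLOW(P) = {$, b, c, y}
FOLLOW(R) = {$, b, c, y}
FOLLOW(T) = {$, b, c, y}
FOLLOW(P') = {$, b, c, y}
FOLLOW(R') = {$, b, c, y}
Cell M[P, $] receives both P ::= P T and P ::= T and P ::= epsilon — the grammar is not LL(1).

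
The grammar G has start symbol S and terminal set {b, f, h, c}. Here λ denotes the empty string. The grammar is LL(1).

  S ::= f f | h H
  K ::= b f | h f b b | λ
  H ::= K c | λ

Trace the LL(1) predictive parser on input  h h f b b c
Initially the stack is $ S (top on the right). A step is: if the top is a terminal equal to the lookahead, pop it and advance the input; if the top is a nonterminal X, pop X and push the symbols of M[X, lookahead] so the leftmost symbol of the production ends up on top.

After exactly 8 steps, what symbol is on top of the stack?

step 1: stack=$ S  input=h h f b b c $  — expand S ::= h H
step 2: stack=$ H h  input=h h f b b c $  — match h
step 3: stack=$ H  input=h f b b c $  — expand H ::= K c
step 4: stack=$ c K  input=h f b b c $  — expand K ::= h f b b
step 5: stack=$ c b b f h  input=h f b b c $  — match h
step 6: stack=$ c b b f  input=f b b c $  — match f
step 7: stack=$ c b b  input=b b c $  — match b
step 8: stack=$ c b  input=b c $  — match b
Stack after step 8: $ c (top = c).

c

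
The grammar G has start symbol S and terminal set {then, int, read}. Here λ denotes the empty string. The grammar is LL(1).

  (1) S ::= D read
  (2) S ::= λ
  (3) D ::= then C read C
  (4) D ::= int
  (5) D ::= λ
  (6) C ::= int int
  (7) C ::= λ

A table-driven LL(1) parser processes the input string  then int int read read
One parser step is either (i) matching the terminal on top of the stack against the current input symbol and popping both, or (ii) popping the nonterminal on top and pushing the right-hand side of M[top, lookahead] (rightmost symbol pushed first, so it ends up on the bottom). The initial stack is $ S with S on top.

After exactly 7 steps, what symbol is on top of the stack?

step 1: stack=$ S  input=then int int read read $  — expand S ::= D read
step 2: stack=$ read D  input=then int int read read $  — expand D ::= then C read C
step 3: stack=$ read C read C then  input=then int int read read $  — match then
step 4: stack=$ read C read C  input=int int read read $  — expand C ::= int int
step 5: stack=$ read C read int int  input=int int read read $  — match int
step 6: stack=$ read C read int  input=int read read $  — match int
step 7: stack=$ read C read  input=read read $  — match read
Stack after step 7: $ read C (top = C).

C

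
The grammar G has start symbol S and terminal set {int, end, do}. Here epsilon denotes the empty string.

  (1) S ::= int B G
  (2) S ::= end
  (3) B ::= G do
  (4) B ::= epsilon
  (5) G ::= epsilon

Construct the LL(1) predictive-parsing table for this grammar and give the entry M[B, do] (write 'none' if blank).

FIRST(S) = {end, int}
FIRST(G) = {epsilon}
FIRST(B) = {epsilon, do}  (via G do)
FOLLOW(S) includes $ since S is the start symbol.
FOLLOW(S): S appears on no right-hand side. Thus FOLLOW(S) = {$}.
FOLLOW(B): in S::=int B G, B is followed by G with FIRST {epsilon}; in S::=int B G, the suffix after B is nullable, so FOLLOW(B) ⊇ FOLLOW(S) = {$}. Thus FOLLOW(B) = {$}.
For B ::= G do: FIRST(G do) = {do}, so it goes in M[B, t] for t ∈ {do}.
For B ::= epsilon: FIRST(epsilon) = {epsilon}, so it goes in M[B, t] for t ∈ {}; since epsilon ∈ FIRST, also for every t ∈ FOLLOW(B) = {$}.

B ::= G do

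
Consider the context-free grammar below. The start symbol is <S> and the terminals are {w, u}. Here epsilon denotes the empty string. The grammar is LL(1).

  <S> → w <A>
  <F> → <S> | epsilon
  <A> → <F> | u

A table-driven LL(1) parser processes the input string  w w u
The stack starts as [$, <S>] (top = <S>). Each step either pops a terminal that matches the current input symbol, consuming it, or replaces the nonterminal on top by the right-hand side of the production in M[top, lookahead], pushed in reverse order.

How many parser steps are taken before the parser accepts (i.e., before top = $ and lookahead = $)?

8

step 1: stack=$ <S>  input=w w u $  — expand <S> → w <A>
step 2: stack=$ <A> w  input=w w u $  — match w
step 3: stack=$ <A>  input=w u $  — expand <A> → <F>
step 4: stack=$ <F>  input=w u $  — expand <F> → <S>
step 5: stack=$ <S>  input=w u $  — expand <S> → w <A>
step 6: stack=$ <A> w  input=w u $  — match w
step 7: stack=$ <A>  input=u $  — expand <A> → u
step 8: stack=$ u  input=u $  — match u
Accept reached after 8 steps.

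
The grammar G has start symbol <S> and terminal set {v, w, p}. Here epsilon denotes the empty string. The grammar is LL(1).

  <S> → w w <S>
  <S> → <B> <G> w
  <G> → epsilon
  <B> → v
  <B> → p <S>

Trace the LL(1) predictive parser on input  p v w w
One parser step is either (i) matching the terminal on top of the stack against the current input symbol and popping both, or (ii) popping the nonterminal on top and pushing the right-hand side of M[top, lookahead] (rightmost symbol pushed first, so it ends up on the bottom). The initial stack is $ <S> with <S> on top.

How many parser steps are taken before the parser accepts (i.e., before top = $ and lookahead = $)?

10

step 1: stack=$ <S>  input=p v w w $  — expand <S> → <B> <G> w
step 2: stack=$ w <G> <B>  input=p v w w $  — expand <B> → p <S>
step 3: stack=$ w <G> <S> p  input=p v w w $  — match p
step 4: stack=$ w <G> <S>  input=v w w $  — expand <S> → <B> <G> w
step 5: stack=$ w <G> w <G> <B>  input=v w w $  — expand <B> → v
step 6: stack=$ w <G> w <G> v  input=v w w $  — match v
step 7: stack=$ w <G> w <G>  input=w w $  — expand <G> → epsilon
step 8: stack=$ w <G> w  input=w w $  — match w
step 9: stack=$ w <G>  input=w $  — expand <G> → epsilon
step 10: stack=$ w  input=w $  — match w
Accept reached after 10 steps.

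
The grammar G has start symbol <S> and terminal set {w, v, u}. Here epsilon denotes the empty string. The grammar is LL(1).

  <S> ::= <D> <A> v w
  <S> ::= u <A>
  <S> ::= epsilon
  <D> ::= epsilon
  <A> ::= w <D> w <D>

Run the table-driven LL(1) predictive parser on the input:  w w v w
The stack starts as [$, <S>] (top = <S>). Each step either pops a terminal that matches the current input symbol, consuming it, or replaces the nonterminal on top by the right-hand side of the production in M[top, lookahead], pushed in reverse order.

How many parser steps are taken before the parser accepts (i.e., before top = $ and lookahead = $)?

step 1: stack=$ <S>  input=w w v w $  — expand <S> ::= <D> <A> v w
step 2: stack=$ w v <A> <D>  input=w w v w $  — expand <D> ::= epsilon
step 3: stack=$ w v <A>  input=w w v w $  — expand <A> ::= w <D> w <D>
step 4: stack=$ w v <D> w <D> w  input=w w v w $  — match w
step 5: stack=$ w v <D> w <D>  input=w v w $  — expand <D> ::= epsilon
step 6: stack=$ w v <D> w  input=w v w $  — match w
step 7: stack=$ w v <D>  input=v w $  — expand <D> ::= epsilon
step 8: stack=$ w v  input=v w $  — match v
step 9: stack=$ w  input=w $  — match w
Accept reached after 9 steps.

9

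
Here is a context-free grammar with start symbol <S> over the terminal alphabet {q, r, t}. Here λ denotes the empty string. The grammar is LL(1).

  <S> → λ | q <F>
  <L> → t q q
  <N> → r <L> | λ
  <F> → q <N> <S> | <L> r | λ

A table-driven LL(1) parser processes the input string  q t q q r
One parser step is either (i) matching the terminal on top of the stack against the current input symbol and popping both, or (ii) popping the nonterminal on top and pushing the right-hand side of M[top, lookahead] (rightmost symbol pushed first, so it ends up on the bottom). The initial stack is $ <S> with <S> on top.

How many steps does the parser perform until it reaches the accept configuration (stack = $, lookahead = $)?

step 1: stack=$ <S>  input=q t q q r $  — expand <S> → q <F>
step 2: stack=$ <F> q  input=q t q q r $  — match q
step 3: stack=$ <F>  input=t q q r $  — expand <F> → <L> r
step 4: stack=$ r <L>  input=t q q r $  — expand <L> → t q q
step 5: stack=$ r q q t  input=t q q r $  — match t
step 6: stack=$ r q q  input=q q r $  — match q
step 7: stack=$ r q  input=q r $  — match q
step 8: stack=$ r  input=r $  — match r
Accept reached after 8 steps.

8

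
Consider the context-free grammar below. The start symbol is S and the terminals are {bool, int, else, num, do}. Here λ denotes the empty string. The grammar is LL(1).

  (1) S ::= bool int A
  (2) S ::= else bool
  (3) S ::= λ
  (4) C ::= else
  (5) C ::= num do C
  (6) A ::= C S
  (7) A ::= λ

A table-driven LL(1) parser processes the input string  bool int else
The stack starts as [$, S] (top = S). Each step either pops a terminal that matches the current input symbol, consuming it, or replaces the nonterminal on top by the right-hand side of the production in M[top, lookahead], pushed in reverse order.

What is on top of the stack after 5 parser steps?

else

step 1: stack=$ S  input=bool int else $  — expand S ::= bool int A
step 2: stack=$ A int bool  input=bool int else $  — match bool
step 3: stack=$ A int  input=int else $  — match int
step 4: stack=$ A  input=else $  — expand A ::= C S
step 5: stack=$ S C  input=else $  — expand C ::= else
Stack after step 5: $ S else (top = else).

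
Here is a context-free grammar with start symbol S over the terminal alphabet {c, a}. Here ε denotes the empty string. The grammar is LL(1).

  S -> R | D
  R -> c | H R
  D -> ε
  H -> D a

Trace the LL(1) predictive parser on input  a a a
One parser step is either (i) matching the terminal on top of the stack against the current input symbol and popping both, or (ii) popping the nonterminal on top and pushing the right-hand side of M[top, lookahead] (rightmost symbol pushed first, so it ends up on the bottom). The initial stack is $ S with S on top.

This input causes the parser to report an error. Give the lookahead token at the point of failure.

$

      Stack    Input    Action
   1  $ S      a a a $  expand S -> R
   2  $ R      a a a $  expand R -> H R
   3  $ R H    a a a $  expand H -> D a
   4  $ R a D  a a a $  expand D -> ε
   5  $ R a    a a a $  match a
   6  $ R      a a $    expand R -> H R
   7  $ R H    a a $    expand H -> D a
   8  $ R a D  a a $    expand D -> ε
   9  $ R a    a a $    match a
  10  $ R      a $      expand R -> H R
  11  $ R H    a $      expand H -> D a
  12  $ R a D  a $      expand D -> ε
  13  $ R a    a $      match a
  14  $ R      $        error: M[R, $] is empty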